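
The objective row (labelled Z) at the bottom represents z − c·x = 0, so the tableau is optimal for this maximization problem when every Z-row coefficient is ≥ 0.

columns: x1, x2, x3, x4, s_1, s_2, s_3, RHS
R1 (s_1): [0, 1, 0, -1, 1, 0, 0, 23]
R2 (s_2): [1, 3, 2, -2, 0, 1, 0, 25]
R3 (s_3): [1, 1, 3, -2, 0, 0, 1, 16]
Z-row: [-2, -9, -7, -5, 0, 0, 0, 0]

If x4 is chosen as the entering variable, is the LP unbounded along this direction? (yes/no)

yes

Every constraint-row entry in column x4 is ≤ 0, so increasing x4 is unbounded.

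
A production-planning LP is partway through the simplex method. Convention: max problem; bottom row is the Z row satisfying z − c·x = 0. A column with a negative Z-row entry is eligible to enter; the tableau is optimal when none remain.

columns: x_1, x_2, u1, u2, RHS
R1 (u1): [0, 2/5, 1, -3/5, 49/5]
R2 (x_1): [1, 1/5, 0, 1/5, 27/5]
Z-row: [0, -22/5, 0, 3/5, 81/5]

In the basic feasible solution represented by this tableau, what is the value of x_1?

27/5

x_1 is basic (row 2); its value is the RHS of that row, 27/5.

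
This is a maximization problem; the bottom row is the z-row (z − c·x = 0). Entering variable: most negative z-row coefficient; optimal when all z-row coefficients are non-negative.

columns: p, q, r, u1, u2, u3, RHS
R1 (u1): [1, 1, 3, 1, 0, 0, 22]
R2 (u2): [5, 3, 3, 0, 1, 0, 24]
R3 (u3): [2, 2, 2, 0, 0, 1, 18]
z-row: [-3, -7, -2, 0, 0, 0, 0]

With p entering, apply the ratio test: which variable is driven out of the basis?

u2

Column p entries and ratios — u1: 22/1 = 22; u2: 24/5 = 24/5; u3: 18/2 = 9.
Smallest ratio is 24/5 in the row of u2, so u2 leaves.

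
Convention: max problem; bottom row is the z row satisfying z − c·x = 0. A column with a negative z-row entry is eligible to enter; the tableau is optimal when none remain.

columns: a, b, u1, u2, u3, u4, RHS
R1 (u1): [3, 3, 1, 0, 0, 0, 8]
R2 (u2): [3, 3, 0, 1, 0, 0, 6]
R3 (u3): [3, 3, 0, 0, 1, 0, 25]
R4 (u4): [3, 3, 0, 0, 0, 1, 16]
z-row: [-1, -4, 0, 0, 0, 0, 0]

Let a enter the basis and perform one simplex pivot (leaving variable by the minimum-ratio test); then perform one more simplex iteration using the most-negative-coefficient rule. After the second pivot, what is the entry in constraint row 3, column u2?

Ratio test on column a — row 1: 8/3 = 8/3; row 2: 6/3 = 2; row 3: 25/3 = 25/3; row 4: 16/3 = 16/3. Minimum is 2 at row 2 (u2 leaves); pivot element 3.
Divide row 2 by 3; eliminate column a from the other rows.
Second iteration: most negative z-row entry is -3 in column b, so b enters.
Ratio test on column b — row 1: entry 0 ≤ 0; row 2: 2/1 = 2; row 3: entry 0 ≤ 0; row 4: entry 0 ≤ 0. Minimum is 2 at row 2 (a leaves); pivot element 1.
Divide row 2 by 1; eliminate column b from the other rows.
After both pivots, the entry at constraint row 3, column u2 is -1.

-1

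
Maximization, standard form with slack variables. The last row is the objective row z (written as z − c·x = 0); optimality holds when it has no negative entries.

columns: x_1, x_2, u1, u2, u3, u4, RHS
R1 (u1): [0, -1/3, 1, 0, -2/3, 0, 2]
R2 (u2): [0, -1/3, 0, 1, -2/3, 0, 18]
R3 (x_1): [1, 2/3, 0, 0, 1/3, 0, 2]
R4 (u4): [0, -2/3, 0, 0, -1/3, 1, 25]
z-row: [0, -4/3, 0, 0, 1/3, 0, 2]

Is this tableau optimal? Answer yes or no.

The z-row has a negative entry -4/3 in column x_2, so it is not optimal.

no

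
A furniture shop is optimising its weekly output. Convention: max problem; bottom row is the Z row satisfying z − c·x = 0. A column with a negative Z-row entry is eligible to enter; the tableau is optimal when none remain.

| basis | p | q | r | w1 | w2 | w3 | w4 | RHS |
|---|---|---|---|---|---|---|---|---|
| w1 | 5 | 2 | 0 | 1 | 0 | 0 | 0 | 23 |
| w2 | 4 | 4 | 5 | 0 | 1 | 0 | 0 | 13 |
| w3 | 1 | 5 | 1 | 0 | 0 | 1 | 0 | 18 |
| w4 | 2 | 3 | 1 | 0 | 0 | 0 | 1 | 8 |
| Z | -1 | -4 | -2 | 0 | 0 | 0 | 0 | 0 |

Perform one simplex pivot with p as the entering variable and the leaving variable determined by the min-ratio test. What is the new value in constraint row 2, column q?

1

Ratio test on column p — row 1: 23/5 = 23/5; row 2: 13/4 = 13/4; row 3: 18/1 = 18; row 4: 8/2 = 4. Minimum is 13/4 at row 2 (w2 leaves); pivot element 4.
Divide row 2 by 4; eliminate column p from the other rows.
In the new row 2, the q entry is the old entry divided by the pivot: 4/4 = 1.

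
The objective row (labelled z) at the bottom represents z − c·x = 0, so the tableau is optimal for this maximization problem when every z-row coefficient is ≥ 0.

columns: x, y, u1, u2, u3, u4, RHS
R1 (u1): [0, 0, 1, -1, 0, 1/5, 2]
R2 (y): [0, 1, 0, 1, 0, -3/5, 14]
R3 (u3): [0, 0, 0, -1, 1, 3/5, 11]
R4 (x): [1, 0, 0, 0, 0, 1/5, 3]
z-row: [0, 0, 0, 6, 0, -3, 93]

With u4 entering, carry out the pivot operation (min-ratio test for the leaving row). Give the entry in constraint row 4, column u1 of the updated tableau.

-1

Ratio test on column u4 — row 1: 2/(1/5) = 10; row 2: entry -3/5 ≤ 0; row 3: 11/(3/5) = 55/3; row 4: 3/(1/5) = 15. Minimum is 10 at row 1 (u1 leaves); pivot element 1/5.
Divide row 1 by 1/5; eliminate column u4 from the other rows.
Row 4 update in column u1: 0 − (1/5)·5 = -1.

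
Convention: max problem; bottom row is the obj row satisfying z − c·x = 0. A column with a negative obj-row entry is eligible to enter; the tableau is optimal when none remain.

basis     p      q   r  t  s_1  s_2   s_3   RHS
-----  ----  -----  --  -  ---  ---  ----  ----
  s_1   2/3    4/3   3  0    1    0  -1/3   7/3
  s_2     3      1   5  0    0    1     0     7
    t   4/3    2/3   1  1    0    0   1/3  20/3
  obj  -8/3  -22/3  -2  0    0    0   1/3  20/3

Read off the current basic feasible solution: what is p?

p is not in the basis, so in the current basic feasible solution p = 0.

0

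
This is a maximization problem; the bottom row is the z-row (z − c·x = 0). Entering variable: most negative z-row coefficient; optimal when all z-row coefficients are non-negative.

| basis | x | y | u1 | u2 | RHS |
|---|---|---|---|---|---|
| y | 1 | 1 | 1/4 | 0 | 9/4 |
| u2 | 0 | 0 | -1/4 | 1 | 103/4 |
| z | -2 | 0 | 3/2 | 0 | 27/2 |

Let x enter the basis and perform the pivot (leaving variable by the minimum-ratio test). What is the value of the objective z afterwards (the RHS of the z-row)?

Ratio test on column x — row 1: (9/4)/1 = 9/4; row 2: entry 0 ≤ 0. Minimum is 9/4 at row 1 (y leaves); pivot element 1.
Pivot on row 1; the z-row RHS becomes 27/2 − (-2)·(9/4) = 18.

18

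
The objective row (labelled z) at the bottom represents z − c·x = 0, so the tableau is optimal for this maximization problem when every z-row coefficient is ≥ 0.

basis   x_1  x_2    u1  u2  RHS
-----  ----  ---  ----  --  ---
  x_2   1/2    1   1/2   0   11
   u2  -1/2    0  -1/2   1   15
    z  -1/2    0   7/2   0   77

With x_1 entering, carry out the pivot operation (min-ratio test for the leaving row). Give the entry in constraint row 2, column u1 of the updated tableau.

0

Ratio test on column x_1 — row 1: 11/(1/2) = 22; row 2: entry -1/2 ≤ 0. Minimum is 22 at row 1 (x_2 leaves); pivot element 1/2.
Divide row 1 by 1/2; eliminate column x_1 from the other rows.
Row 2 update in column u1: -1/2 − (-1/2)·1 = 0.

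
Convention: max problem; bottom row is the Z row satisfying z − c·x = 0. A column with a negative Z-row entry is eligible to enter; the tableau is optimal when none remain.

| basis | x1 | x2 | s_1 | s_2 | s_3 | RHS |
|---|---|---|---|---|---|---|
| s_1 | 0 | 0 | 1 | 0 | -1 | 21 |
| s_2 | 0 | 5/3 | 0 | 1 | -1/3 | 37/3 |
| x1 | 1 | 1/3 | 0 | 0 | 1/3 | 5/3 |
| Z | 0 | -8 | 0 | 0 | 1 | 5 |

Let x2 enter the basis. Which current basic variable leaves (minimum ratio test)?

Column x2 entries and ratios — s_1: 0 ≤ 0, skip; s_2: (37/3)/(5/3) = 37/5; x1: (5/3)/(1/3) = 5.
Smallest ratio is 5 in the row of x1, so x1 leaves.

x1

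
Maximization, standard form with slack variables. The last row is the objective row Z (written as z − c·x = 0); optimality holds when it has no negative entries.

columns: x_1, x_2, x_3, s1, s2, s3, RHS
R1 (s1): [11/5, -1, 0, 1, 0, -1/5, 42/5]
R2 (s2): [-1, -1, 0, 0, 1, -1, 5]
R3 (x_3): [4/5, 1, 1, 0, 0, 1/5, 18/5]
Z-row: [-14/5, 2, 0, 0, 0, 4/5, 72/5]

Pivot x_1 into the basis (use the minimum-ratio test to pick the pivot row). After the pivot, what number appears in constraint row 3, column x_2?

Ratio test on column x_1 — row 1: (42/5)/(11/5) = 42/11; row 2: entry -1 ≤ 0; row 3: (18/5)/(4/5) = 9/2. Minimum is 42/11 at row 1 (s1 leaves); pivot element 11/5.
Divide row 1 by 11/5; eliminate column x_1 from the other rows.
Row 3 update in column x_2: 1 − (4/5)·(-5/11) = 15/11.

15/11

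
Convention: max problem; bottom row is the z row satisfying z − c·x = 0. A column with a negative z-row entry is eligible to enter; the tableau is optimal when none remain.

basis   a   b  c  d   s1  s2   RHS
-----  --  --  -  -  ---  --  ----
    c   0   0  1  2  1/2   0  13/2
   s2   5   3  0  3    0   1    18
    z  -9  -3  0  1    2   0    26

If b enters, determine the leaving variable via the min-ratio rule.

s2

Column b entries and ratios — c: 0 ≤ 0, skip; s2: 18/3 = 6.
Smallest ratio is 6 in the row of s2, so s2 leaves.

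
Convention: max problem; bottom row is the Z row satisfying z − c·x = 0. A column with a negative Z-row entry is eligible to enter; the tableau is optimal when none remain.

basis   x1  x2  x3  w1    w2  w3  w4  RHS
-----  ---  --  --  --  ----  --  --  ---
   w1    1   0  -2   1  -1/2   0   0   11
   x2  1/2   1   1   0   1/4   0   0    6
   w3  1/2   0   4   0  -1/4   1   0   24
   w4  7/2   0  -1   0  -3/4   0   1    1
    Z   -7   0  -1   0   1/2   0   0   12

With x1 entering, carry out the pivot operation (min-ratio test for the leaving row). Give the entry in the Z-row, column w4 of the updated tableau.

2

Ratio test on column x1 — row 1: 11/1 = 11; row 2: 6/(1/2) = 12; row 3: 24/(1/2) = 48; row 4: 1/(7/2) = 2/7. Minimum is 2/7 at row 4 (w4 leaves); pivot element 7/2.
Divide row 4 by 7/2; eliminate column x1 from the other rows.
Z-row update in column w4: 0 − (-7)·(2/7) = 2.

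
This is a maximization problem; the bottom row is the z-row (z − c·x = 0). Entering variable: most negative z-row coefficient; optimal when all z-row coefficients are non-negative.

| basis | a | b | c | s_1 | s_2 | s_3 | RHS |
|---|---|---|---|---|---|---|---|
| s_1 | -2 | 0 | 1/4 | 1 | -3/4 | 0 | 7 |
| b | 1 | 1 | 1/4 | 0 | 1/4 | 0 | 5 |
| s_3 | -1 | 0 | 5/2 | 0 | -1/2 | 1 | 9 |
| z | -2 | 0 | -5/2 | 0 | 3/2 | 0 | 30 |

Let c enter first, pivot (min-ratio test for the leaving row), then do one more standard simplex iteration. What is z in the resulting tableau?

552/11

Ratio test on column c — row 1: 7/(1/4) = 28; row 2: 5/(1/4) = 20; row 3: 9/(5/2) = 18/5. Minimum is 18/5 at row 3 (s_3 leaves); pivot element 5/2.
Pivot on row 3; the z-row RHS becomes 30 − (-5/2)·(18/5) = 39.
Next entering variable (most negative z-row entry -3): a.
Ratio test on column a — row 1: entry -19/10 ≤ 0; row 2: (41/10)/(11/10) = 41/11; row 3: entry -2/5 ≤ 0. Minimum is 41/11 at row 2 (b leaves); pivot element 11/10.
After the second pivot the z-row RHS is 39 − (-3)·(41/11) = 552/11.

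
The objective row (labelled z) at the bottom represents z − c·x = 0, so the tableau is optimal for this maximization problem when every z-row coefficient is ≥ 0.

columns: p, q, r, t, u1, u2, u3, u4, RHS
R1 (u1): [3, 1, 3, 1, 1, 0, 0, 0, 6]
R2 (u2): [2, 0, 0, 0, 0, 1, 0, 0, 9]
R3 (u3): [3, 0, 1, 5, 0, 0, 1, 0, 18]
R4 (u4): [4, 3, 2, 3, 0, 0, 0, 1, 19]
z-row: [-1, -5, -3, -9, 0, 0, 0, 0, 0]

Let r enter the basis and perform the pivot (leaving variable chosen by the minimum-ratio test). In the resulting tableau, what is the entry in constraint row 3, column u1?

-1/3

Ratio test on column r — row 1: 6/3 = 2; row 2: entry 0 ≤ 0; row 3: 18/1 = 18; row 4: 19/2 = 19/2. Minimum is 2 at row 1 (u1 leaves); pivot element 3.
Divide row 1 by 3; eliminate column r from the other rows.
Row 3 update in column u1: 0 − 1·(1/3) = -1/3.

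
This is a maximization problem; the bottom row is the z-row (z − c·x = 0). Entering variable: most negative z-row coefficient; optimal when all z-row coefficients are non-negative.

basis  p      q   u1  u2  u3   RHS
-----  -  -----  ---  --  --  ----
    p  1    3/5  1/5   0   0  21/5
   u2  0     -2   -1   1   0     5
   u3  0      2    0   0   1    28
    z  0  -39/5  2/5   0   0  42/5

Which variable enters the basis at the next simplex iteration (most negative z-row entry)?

q

Negative z-row entries: q: -39/5.
The most negative is -39/5 in column q, so q enters.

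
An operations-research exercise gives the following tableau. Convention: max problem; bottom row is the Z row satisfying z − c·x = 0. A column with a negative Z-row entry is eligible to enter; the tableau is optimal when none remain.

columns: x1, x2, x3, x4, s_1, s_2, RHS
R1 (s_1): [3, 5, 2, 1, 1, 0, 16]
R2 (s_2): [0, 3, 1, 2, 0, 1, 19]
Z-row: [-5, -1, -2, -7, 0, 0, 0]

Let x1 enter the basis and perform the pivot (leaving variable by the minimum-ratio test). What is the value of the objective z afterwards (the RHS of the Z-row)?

80/3

Ratio test on column x1 — row 1: 16/3 = 16/3; row 2: entry 0 ≤ 0. Minimum is 16/3 at row 1 (s_1 leaves); pivot element 3.
Pivot on row 1; the Z-row RHS becomes 0 − (-5)·(16/3) = 80/3.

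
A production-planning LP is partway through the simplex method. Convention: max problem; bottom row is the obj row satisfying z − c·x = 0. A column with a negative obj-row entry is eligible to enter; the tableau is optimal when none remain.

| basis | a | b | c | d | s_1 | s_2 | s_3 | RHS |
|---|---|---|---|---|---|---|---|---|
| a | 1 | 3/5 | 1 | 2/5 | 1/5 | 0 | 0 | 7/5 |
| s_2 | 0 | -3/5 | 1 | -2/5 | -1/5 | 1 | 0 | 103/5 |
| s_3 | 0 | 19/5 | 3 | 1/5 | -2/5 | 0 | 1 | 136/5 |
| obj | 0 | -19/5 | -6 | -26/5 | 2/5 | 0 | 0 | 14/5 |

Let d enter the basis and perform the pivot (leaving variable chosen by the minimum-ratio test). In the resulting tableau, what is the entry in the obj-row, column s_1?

3

Ratio test on column d — row 1: (7/5)/(2/5) = 7/2; row 2: entry -2/5 ≤ 0; row 3: (136/5)/(1/5) = 136. Minimum is 7/2 at row 1 (a leaves); pivot element 2/5.
Divide row 1 by 2/5; eliminate column d from the other rows.
obj-row update in column s_1: 2/5 − (-26/5)·(1/2) = 3.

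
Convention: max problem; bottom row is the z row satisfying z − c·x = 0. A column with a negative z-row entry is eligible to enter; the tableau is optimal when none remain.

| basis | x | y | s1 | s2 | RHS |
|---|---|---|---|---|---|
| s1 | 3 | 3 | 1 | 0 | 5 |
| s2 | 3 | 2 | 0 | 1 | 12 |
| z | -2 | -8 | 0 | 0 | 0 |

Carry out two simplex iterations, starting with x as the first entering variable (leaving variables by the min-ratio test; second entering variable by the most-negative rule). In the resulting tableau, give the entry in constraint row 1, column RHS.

5/3

Ratio test on column x — row 1: 5/3 = 5/3; row 2: 12/3 = 4. Minimum is 5/3 at row 1 (s1 leaves); pivot element 3.
Divide row 1 by 3; eliminate column x from the other rows.
Second iteration: most negative z-row entry is -6 in column y, so y enters.
Ratio test on column y — row 1: (5/3)/1 = 5/3; row 2: entry -1 ≤ 0. Minimum is 5/3 at row 1 (x leaves); pivot element 1.
Divide row 1 by 1; eliminate column y from the other rows.
After both pivots, the entry at constraint row 1, column RHS is 5/3.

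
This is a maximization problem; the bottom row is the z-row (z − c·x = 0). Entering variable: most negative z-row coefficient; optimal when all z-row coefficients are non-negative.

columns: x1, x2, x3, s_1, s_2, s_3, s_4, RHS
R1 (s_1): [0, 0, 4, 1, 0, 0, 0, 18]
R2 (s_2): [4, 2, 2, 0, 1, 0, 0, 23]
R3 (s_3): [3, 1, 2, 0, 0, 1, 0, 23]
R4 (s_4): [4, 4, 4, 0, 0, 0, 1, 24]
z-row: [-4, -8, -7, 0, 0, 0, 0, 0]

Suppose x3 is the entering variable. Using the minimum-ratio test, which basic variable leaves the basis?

Column x3 entries and ratios — s_1: 18/4 = 9/2; s_2: 23/2 = 23/2; s_3: 23/2 = 23/2; s_4: 24/4 = 6.
Smallest ratio is 9/2 in the row of s_1, so s_1 leaves.

s_1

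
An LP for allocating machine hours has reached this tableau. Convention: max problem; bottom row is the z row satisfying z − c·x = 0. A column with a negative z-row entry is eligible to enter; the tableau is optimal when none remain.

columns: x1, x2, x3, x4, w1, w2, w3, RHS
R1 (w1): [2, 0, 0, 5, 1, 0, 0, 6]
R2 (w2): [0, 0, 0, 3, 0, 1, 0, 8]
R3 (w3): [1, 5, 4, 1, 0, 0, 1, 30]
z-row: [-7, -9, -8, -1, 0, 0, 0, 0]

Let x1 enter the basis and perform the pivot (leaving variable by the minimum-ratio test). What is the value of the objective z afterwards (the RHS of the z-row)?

Ratio test on column x1 — row 1: 6/2 = 3; row 2: entry 0 ≤ 0; row 3: 30/1 = 30. Minimum is 3 at row 1 (w1 leaves); pivot element 2.
Pivot on row 1; the z-row RHS becomes 0 − (-7)·3 = 21.

21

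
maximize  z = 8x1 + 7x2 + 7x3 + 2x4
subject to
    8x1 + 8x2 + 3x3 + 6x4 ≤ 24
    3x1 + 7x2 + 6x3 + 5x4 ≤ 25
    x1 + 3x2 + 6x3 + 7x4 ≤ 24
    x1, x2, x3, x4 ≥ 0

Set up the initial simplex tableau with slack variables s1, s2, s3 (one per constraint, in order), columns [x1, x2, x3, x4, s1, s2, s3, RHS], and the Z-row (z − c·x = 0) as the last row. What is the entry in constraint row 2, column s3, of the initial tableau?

0

Slack s3 belongs to constraint 3; its column is the unit vector e_3, so the entry in row 2 is 0.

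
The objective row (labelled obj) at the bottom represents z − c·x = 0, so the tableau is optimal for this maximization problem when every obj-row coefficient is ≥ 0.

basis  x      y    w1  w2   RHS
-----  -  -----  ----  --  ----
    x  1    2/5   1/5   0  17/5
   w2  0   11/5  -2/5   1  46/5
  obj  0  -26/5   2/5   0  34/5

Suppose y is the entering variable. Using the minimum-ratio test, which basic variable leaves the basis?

Column y entries and ratios — x: (17/5)/(2/5) = 17/2; w2: (46/5)/(11/5) = 46/11.
Smallest ratio is 46/11 in the row of w2, so w2 leaves.

w2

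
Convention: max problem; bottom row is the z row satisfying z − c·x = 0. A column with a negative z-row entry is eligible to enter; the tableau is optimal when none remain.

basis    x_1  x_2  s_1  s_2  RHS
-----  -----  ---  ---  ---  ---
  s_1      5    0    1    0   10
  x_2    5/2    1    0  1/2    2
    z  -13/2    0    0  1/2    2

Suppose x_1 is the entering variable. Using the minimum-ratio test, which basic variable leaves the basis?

x_2

Column x_1 entries and ratios — s_1: 10/5 = 2; x_2: 2/(5/2) = 4/5.
Smallest ratio is 4/5 in the row of x_2, so x_2 leaves.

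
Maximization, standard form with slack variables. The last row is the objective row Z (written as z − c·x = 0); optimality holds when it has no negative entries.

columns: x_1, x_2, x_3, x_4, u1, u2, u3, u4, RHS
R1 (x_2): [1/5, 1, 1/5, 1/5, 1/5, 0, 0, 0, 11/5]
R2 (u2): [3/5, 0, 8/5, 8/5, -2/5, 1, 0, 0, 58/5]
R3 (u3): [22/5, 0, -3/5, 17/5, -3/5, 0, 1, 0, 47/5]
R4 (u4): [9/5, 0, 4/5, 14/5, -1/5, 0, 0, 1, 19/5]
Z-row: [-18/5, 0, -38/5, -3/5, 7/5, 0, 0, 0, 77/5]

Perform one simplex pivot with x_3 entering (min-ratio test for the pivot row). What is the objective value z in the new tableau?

Ratio test on column x_3 — row 1: (11/5)/(1/5) = 11; row 2: (58/5)/(8/5) = 29/4; row 3: entry -3/5 ≤ 0; row 4: (19/5)/(4/5) = 19/4. Minimum is 19/4 at row 4 (u4 leaves); pivot element 4/5.
Pivot on row 4; the Z-row RHS becomes 77/5 − (-38/5)·(19/4) = 103/2.

103/2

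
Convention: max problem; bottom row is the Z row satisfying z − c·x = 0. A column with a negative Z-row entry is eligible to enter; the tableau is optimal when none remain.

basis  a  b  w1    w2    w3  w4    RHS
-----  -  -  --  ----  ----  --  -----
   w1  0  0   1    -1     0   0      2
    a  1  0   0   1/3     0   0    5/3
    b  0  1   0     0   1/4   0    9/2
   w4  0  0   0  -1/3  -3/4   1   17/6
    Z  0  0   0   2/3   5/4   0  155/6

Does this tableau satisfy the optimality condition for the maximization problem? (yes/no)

Every Z-row coefficient is ≥ 0, so the tableau is optimal.

yes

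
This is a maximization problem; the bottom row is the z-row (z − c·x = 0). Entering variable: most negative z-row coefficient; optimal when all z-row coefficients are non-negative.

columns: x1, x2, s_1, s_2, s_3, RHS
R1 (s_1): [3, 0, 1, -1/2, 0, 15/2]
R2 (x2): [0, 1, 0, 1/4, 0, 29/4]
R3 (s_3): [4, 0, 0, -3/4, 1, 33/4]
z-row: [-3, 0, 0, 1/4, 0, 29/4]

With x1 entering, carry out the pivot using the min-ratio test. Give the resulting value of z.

215/16

Ratio test on column x1 — row 1: (15/2)/3 = 5/2; row 2: entry 0 ≤ 0; row 3: (33/4)/4 = 33/16. Minimum is 33/16 at row 3 (s_3 leaves); pivot element 4.
Pivot on row 3; the z-row RHS becomes 29/4 − (-3)·(33/16) = 215/16.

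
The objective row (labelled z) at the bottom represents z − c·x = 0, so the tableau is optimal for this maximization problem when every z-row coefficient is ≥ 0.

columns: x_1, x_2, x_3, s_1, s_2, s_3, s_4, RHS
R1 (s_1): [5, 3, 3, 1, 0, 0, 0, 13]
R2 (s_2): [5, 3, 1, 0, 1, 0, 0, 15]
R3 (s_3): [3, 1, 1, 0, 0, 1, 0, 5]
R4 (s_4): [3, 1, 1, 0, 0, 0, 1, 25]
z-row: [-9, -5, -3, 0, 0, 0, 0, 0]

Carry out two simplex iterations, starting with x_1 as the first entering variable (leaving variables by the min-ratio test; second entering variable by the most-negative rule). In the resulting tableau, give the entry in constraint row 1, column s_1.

3/4

Ratio test on column x_1 — row 1: 13/5 = 13/5; row 2: 15/5 = 3; row 3: 5/3 = 5/3; row 4: 25/3 = 25/3. Minimum is 5/3 at row 3 (s_3 leaves); pivot element 3.
Divide row 3 by 3; eliminate column x_1 from the other rows.
Second iteration: most negative z-row entry is -2 in column x_2, so x_2 enters.
Ratio test on column x_2 — row 1: (14/3)/(4/3) = 7/2; row 2: (20/3)/(4/3) = 5; row 3: (5/3)/(1/3) = 5; row 4: entry 0 ≤ 0. Minimum is 7/2 at row 1 (s_1 leaves); pivot element 4/3.
Divide row 1 by 4/3; eliminate column x_2 from the other rows.
After both pivots, the entry at constraint row 1, column s_1 is 3/4.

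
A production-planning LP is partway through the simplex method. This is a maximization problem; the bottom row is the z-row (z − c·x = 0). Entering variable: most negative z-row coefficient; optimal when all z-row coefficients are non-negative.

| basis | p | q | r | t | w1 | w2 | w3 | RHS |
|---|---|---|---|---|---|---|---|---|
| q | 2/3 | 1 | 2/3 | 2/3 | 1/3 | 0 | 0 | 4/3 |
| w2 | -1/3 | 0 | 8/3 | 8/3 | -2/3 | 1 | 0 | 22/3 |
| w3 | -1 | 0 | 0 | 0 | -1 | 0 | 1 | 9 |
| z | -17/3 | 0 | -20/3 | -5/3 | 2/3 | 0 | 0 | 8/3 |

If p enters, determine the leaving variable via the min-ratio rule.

q

Column p entries and ratios — q: (4/3)/(2/3) = 2; w2: -1/3 ≤ 0, skip; w3: -1 ≤ 0, skip.
Smallest ratio is 2 in the row of q, so q leaves.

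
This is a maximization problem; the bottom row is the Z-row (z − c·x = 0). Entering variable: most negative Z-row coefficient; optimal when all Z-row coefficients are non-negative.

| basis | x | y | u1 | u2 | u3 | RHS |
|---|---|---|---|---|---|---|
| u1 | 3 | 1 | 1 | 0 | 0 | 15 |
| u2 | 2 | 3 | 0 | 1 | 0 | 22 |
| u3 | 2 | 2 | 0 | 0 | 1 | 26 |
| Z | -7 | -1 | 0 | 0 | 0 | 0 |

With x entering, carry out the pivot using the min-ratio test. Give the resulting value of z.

Ratio test on column x — row 1: 15/3 = 5; row 2: 22/2 = 11; row 3: 26/2 = 13. Minimum is 5 at row 1 (u1 leaves); pivot element 3.
Pivot on row 1; the Z-row RHS becomes 0 − (-7)·5 = 35.

35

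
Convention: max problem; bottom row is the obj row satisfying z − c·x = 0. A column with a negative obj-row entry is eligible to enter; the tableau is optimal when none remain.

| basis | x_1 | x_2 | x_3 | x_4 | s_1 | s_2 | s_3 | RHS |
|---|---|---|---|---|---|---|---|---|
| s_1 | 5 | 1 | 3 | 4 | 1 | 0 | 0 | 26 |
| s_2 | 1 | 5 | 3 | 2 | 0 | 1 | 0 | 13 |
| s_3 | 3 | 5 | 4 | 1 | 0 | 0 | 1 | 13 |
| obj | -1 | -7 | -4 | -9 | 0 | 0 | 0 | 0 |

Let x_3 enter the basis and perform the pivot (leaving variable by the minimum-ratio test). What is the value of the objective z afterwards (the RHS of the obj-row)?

Ratio test on column x_3 — row 1: 26/3 = 26/3; row 2: 13/3 = 13/3; row 3: 13/4 = 13/4. Minimum is 13/4 at row 3 (s_3 leaves); pivot element 4.
Pivot on row 3; the obj-row RHS becomes 0 − (-4)·(13/4) = 13.

13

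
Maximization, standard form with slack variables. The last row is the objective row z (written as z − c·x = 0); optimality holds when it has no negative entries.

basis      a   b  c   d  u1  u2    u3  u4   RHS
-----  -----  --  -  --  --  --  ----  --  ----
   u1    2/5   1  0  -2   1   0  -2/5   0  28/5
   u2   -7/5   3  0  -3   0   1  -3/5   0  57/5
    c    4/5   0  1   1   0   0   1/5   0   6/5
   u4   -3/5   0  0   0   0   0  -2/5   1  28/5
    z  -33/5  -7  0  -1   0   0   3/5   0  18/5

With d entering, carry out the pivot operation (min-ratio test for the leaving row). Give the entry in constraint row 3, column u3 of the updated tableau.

Ratio test on column d — row 1: entry -2 ≤ 0; row 2: entry -3 ≤ 0; row 3: (6/5)/1 = 6/5; row 4: entry 0 ≤ 0. Minimum is 6/5 at row 3 (c leaves); pivot element 1.
Divide row 3 by 1; eliminate column d from the other rows.
In the new row 3, the u3 entry is the old entry divided by the pivot: (1/5)/1 = 1/5.

1/5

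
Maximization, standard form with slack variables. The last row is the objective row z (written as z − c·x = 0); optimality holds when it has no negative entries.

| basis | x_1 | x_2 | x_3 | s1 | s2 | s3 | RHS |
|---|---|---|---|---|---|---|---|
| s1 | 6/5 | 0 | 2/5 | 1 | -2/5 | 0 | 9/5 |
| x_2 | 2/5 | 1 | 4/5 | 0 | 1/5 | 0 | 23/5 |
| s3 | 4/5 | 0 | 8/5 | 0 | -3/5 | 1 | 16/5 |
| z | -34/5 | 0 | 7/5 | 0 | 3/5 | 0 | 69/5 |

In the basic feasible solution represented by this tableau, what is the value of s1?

s1 is basic (row 1); its value is the RHS of that row, 9/5.

9/5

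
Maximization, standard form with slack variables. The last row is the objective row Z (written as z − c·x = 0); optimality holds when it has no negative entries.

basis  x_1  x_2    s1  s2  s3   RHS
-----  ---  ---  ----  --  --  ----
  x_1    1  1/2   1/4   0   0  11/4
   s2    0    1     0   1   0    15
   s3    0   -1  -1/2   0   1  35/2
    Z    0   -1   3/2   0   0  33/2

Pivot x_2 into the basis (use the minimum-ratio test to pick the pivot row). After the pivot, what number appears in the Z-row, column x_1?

2

Ratio test on column x_2 — row 1: (11/4)/(1/2) = 11/2; row 2: 15/1 = 15; row 3: entry -1 ≤ 0. Minimum is 11/2 at row 1 (x_1 leaves); pivot element 1/2.
Divide row 1 by 1/2; eliminate column x_2 from the other rows.
Z-row update in column x_1: 0 − (-1)·2 = 2.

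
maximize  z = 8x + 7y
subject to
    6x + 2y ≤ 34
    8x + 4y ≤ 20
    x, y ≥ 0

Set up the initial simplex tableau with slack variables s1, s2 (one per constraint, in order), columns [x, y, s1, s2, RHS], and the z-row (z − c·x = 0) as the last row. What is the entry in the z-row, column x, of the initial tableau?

-8

The z-row carries the negated objective coefficients: the x entry is -8.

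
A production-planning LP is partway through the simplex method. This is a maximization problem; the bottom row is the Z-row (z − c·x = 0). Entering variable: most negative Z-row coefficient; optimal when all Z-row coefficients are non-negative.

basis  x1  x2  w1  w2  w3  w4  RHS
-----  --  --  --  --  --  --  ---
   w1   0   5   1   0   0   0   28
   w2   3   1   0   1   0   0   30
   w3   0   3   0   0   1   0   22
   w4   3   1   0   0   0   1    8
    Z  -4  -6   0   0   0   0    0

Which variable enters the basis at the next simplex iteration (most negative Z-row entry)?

Negative Z-row entries: x1: -4, x2: -6.
The most negative is -6 in column x2, so x2 enters.

x2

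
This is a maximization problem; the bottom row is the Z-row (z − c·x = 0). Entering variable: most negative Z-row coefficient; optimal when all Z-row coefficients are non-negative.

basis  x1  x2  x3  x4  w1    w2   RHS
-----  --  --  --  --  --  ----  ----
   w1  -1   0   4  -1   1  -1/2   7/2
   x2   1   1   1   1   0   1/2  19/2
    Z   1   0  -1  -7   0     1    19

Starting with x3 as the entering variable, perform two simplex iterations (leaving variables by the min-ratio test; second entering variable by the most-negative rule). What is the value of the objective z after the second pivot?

699/10

Ratio test on column x3 — row 1: (7/2)/4 = 7/8; row 2: (19/2)/1 = 19/2. Minimum is 7/8 at row 1 (w1 leaves); pivot element 4.
Pivot on row 1; the Z-row RHS becomes 19 − (-1)·(7/8) = 159/8.
Next entering variable (most negative Z-row entry -29/4): x4.
Ratio test on column x4 — row 1: entry -1/4 ≤ 0; row 2: (69/8)/(5/4) = 69/10. Minimum is 69/10 at row 2 (x2 leaves); pivot element 5/4.
After the second pivot the Z-row RHS is 159/8 − (-29/4)·(69/10) = 699/10.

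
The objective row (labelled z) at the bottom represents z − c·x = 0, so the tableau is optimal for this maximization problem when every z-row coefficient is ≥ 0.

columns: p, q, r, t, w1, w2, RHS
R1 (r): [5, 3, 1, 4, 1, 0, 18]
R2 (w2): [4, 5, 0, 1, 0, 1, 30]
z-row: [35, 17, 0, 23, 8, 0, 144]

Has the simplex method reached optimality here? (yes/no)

Every z-row coefficient is ≥ 0, so the tableau is optimal.

yes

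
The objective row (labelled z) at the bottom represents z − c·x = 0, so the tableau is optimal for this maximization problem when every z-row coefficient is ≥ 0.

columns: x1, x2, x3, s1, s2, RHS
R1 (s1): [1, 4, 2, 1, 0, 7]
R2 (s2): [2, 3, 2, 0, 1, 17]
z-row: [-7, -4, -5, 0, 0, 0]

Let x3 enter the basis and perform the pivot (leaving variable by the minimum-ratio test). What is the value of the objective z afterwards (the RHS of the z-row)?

Ratio test on column x3 — row 1: 7/2 = 7/2; row 2: 17/2 = 17/2. Minimum is 7/2 at row 1 (s1 leaves); pivot element 2.
Pivot on row 1; the z-row RHS becomes 0 − (-5)·(7/2) = 35/2.

35/2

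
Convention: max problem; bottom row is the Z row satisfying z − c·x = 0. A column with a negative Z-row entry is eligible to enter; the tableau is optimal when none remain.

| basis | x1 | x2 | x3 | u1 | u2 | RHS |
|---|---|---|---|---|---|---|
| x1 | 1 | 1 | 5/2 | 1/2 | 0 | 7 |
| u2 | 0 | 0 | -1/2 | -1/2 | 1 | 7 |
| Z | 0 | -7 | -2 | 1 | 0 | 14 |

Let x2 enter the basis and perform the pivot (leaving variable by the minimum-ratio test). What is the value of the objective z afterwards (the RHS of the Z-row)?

63

Ratio test on column x2 — row 1: 7/1 = 7; row 2: entry 0 ≤ 0. Minimum is 7 at row 1 (x1 leaves); pivot element 1.
Pivot on row 1; the Z-row RHS becomes 14 − (-7)·7 = 63.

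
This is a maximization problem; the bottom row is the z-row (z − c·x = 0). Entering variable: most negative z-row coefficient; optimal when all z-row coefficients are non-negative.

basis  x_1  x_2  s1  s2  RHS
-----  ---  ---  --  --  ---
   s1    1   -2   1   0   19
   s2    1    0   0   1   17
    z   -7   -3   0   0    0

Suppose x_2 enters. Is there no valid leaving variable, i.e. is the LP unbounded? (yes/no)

Every constraint-row entry in column x_2 is ≤ 0, so increasing x_2 is unbounded.

yes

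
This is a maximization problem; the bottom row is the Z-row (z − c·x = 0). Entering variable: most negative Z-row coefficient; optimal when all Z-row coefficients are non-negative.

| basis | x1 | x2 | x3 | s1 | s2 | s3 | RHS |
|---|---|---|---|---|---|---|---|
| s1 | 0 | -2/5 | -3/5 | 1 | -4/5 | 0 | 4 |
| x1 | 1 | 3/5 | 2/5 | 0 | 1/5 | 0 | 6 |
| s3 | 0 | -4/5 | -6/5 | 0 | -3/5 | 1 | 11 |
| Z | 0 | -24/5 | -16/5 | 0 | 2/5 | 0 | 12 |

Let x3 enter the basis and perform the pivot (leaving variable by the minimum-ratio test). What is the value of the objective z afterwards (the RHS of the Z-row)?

60

Ratio test on column x3 — row 1: entry -3/5 ≤ 0; row 2: 6/(2/5) = 15; row 3: entry -6/5 ≤ 0. Minimum is 15 at row 2 (x1 leaves); pivot element 2/5.
Pivot on row 2; the Z-row RHS becomes 12 − (-16/5)·15 = 60.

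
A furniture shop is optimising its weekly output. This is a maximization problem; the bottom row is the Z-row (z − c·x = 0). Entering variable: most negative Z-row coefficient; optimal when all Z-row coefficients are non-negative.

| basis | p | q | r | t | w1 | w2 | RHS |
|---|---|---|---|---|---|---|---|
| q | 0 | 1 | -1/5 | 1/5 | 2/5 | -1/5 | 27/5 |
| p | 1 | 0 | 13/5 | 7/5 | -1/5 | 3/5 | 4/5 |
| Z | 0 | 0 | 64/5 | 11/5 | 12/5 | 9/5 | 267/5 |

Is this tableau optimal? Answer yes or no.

Every Z-row coefficient is ≥ 0, so the tableau is optimal.

yes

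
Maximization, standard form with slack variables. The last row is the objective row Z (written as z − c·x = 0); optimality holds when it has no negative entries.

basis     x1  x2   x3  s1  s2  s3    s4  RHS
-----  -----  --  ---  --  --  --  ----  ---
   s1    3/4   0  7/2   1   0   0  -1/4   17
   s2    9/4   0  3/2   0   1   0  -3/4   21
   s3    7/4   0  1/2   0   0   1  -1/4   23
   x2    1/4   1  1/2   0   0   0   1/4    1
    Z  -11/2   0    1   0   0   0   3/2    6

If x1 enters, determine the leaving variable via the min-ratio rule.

x2

Column x1 entries and ratios — s1: 17/(3/4) = 68/3; s2: 21/(9/4) = 28/3; s3: 23/(7/4) = 92/7; x2: 1/(1/4) = 4.
Smallest ratio is 4 in the row of x2, so x2 leaves.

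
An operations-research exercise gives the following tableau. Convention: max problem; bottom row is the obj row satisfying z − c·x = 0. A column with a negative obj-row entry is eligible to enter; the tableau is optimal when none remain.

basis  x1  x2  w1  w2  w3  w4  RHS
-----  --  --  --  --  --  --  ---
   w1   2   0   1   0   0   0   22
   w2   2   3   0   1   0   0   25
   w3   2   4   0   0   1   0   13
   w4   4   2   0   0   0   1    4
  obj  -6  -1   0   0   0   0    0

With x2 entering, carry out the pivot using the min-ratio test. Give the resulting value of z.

2

Ratio test on column x2 — row 1: entry 0 ≤ 0; row 2: 25/3 = 25/3; row 3: 13/4 = 13/4; row 4: 4/2 = 2. Minimum is 2 at row 4 (w4 leaves); pivot element 2.
Pivot on row 4; the obj-row RHS becomes 0 − (-1)·2 = 2.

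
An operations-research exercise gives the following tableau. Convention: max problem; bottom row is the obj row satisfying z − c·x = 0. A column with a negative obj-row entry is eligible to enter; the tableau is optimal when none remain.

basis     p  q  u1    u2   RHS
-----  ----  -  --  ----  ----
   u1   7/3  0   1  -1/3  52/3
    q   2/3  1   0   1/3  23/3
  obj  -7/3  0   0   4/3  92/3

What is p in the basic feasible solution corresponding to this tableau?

p is not in the basis, so in the current basic feasible solution p = 0.

0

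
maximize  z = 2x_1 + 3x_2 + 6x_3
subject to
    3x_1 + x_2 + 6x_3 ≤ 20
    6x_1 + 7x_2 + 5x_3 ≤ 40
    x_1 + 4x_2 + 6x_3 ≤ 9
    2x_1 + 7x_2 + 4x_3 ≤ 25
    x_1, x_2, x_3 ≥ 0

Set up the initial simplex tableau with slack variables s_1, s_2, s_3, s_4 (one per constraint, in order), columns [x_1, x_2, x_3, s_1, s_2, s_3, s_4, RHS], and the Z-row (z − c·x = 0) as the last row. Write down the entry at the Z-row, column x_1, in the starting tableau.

-2

The Z-row carries the negated objective coefficients: the x_1 entry is -2.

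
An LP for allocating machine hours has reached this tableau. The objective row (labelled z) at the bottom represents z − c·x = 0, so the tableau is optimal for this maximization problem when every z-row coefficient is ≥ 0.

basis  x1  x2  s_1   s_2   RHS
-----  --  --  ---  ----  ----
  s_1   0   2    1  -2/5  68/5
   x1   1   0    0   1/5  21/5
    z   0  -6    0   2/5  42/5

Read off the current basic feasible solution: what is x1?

x1 is basic (row 2); its value is the RHS of that row, 21/5.

21/5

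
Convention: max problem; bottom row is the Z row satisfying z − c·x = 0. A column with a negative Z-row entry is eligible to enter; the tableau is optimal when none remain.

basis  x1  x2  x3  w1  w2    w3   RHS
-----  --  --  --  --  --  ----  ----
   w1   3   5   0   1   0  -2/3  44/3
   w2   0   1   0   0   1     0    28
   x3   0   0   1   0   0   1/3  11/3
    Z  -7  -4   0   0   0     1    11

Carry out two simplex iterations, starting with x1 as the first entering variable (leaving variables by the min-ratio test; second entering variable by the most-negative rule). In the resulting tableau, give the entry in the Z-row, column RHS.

Ratio test on column x1 — row 1: (44/3)/3 = 44/9; row 2: entry 0 ≤ 0; row 3: entry 0 ≤ 0. Minimum is 44/9 at row 1 (w1 leaves); pivot element 3.
Divide row 1 by 3; eliminate column x1 from the other rows.
Second iteration: most negative Z-row entry is -5/9 in column w3, so w3 enters.
Ratio test on column w3 — row 1: entry -2/9 ≤ 0; row 2: entry 0 ≤ 0; row 3: (11/3)/(1/3) = 11. Minimum is 11 at row 3 (x3 leaves); pivot element 1/3.
Divide row 3 by 1/3; eliminate column w3 from the other rows.
After both pivots, the entry at the Z-row, column RHS is 154/3.

154/3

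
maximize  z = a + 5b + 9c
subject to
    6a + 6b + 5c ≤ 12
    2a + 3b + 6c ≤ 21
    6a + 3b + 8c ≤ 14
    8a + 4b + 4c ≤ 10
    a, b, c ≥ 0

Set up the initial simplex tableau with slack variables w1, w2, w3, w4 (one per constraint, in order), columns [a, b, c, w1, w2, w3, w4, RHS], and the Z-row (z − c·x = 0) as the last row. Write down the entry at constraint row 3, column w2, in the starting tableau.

0

Slack w2 belongs to constraint 2; its column is the unit vector e_2, so the entry in row 3 is 0.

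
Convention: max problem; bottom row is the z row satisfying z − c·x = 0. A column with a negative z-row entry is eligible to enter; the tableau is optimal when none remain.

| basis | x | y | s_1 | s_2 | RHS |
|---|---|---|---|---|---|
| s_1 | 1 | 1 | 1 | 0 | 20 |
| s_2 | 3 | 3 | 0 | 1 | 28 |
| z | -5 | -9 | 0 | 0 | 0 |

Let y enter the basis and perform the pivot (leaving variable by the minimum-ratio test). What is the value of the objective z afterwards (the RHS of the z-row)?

84

Ratio test on column y — row 1: 20/1 = 20; row 2: 28/3 = 28/3. Minimum is 28/3 at row 2 (s_2 leaves); pivot element 3.
Pivot on row 2; the z-row RHS becomes 0 − (-9)·(28/3) = 84.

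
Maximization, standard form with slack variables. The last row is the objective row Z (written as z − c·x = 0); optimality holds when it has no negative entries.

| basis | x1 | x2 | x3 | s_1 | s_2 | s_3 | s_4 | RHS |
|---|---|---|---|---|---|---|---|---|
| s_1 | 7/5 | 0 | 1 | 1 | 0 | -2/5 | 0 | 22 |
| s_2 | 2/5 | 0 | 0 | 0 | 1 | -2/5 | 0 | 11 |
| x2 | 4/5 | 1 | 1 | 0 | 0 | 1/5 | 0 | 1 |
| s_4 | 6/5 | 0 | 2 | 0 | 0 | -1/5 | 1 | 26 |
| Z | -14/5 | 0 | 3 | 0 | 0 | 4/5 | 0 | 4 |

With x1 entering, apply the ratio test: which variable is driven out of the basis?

Column x1 entries and ratios — s_1: 22/(7/5) = 110/7; s_2: 11/(2/5) = 55/2; x2: 1/(4/5) = 5/4; s_4: 26/(6/5) = 65/3.
Smallest ratio is 5/4 in the row of x2, so x2 leaves.

x2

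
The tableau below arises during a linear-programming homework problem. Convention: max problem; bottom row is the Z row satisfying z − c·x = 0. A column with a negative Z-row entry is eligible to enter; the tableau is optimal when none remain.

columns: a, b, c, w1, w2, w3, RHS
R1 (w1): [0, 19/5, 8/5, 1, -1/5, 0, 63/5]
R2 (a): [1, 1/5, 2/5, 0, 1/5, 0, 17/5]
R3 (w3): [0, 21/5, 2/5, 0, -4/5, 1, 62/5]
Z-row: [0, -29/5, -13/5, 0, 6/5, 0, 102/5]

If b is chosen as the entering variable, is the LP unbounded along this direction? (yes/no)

Column b has positive entries in row(s) 1, 2, 3, so the ratio test bounds it — not unbounded.

no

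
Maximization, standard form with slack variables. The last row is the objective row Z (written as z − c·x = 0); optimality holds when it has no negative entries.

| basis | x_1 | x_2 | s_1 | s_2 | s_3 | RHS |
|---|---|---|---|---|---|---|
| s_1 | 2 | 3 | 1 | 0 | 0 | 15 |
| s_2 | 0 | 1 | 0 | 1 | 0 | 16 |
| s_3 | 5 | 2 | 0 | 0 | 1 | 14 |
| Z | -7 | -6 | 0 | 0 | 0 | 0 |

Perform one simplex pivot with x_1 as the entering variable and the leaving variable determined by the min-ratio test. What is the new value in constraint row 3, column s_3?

Ratio test on column x_1 — row 1: 15/2 = 15/2; row 2: entry 0 ≤ 0; row 3: 14/5 = 14/5. Minimum is 14/5 at row 3 (s_3 leaves); pivot element 5.
Divide row 3 by 5; eliminate column x_1 from the other rows.
In the new row 3, the s_3 entry is the old entry divided by the pivot: 1/5 = 1/5.

1/5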